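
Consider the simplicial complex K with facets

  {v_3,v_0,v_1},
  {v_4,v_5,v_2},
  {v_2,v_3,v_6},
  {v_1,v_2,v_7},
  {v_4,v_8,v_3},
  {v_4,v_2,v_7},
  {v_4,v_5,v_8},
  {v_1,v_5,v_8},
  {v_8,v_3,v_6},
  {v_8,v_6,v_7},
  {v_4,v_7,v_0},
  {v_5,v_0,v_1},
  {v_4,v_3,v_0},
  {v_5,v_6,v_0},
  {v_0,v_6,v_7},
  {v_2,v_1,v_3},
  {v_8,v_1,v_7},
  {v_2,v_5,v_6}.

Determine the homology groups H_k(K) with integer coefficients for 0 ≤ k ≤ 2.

H_0 = Z,  H_1 = Z^2,  H_2 = Z.

K has 9 vertices, 27 edges, 18 triangles.
rank ∂_0 = 0, rank ∂_1 = 8 ⇒ b_0 = 9 − 0 − 8 = 1; all invariant factors of ∂_1 are 1 so no torsion. So H_0 = Z.
rank ∂_1 = 8, rank ∂_2 = 17 ⇒ b_1 = 27 − 8 − 17 = 2; all invariant factors of ∂_2 are 1 so no torsion. So H_1 = Z^2.
rank ∂_2 = 17, rank ∂_3 = 0 ⇒ b_2 = 18 − 17 − 0 = 1. So H_2 = Z.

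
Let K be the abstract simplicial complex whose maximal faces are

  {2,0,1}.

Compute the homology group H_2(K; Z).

Take the total order 0 < 1 < 2 on the vertex set. Then K (dimension 2) consists of the simplices:

  0-simplices (3): [0], [1], [2]
  1-simplices (3): [0,1], [0,2], [1,2]
  2-simplices (1): [0,1,2]

giving chain groups C_0 ≅ Z^3, C_1 ≅ Z^3, C_2 ≅ Z^1.

∂_1: C_1 → C_0 is given by ∂[p,q] = [q] − [p].
This gives a 3×3 integer matrix of rank 2; reducing to Smith normal form yields diagonal entries (1,1).

∂_2: C_2 → C_1 sends each 2-simplex [p,q,r] to [q,r] − [p,r] + [p,q]. For instance
  ∂[0,1,2] = [1,2] − [0,2] + [0,1].
The resulting 3×1 matrix has rank 1, and its Smith normal form has invariant factors (1).

Reading off H_k = ker ∂_k / im ∂_{k+1}:

  H_2: rank ker ∂_2 − rank ∂_3 = (1 − 1) − 0 = 0, and there is no ∂_3, so H_2 = 0.

H_2 ≅ 0.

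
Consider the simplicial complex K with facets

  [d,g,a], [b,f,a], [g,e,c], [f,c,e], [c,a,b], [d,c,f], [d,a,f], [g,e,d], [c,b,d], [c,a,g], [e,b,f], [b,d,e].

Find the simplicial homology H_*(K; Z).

H_0 ≅ Z,  H_1 ≅ Z/2,  H_2 = 0.

Fix the vertex order a < b < c < d < e < f < g and write every simplex with vertices in increasing order. Then dim K = 2 and the simplices of K are:

  0-simplices (7): a, b, c, d, e, f, g
  1-simplices (18): ab, ac, ad, af, ag, bc, bd, be, bf, cd, ce, cf, cg, de, df, dg, ef, eg
  2-simplices (12): abc, abf, acg, adf, adg, bcd, bde, bef, cdf, cef, ceg, deg

giving chain groups C_0 ≅ Z^7, C_1 ≅ Z^18, C_2 ≅ Z^12.

Boundary ∂_1: C_1 → C_0 maps an edge to its endpoints' difference, ∂[p,q] = q − p. For instance
  ∂ad = d − a.
The resulting 7×18 matrix has rank 6, and its Smith normal form has invariant factors (1,1,1,1,1,1).

The boundary map ∂_2: C_2 → C_1 sends each 2-simplex [p,q,r] to [q,r] − [p,r] + [p,q]. For instance
  ∂deg = eg − dg + de,
  ∂bde = de − be + bd.
The resulting 18×12 matrix has rank 12, and its Smith normal form has invariant factors (1,1,1,1,1,1,1,1,1,1,1,2).

Reading off H_k = ker ∂_k / im ∂_{k+1}:

  H_0: rank C_0 − rank ∂_1 = 7 − 6 = 1, and the invariant factors of ∂_1 are all 1, so H_0 ≅ Z.
  H_1: rank ker ∂_1 − rank ∂_2 = (18 − 6) − 12 = 0, and ∂_2 has invariant factor 2 > 1, so H_1 ≅ Z/2.
  H_2: rank ker ∂_2 − rank ∂_3 = (12 − 12) − 0 = 0, and there is no ∂_3, so H_2 ≅ 0.

As a check, the Euler characteristic is 7 − 18 + 12 = 1, which agrees with 1 − 0 + 0 = 1.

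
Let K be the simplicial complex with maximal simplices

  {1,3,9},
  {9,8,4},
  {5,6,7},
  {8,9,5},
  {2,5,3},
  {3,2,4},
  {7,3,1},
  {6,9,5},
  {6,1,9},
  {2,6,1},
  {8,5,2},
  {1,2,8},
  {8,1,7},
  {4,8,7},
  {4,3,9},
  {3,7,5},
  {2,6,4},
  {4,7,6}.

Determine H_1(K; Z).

Fix the vertex order 1 < 2 < 3 < 4 < 5 < 6 < 7 < 8 < 9 and write every simplex with vertices in increasing order. Then dim K = 2 and the simplices of K are:

  0-simplices (9): [1], [2], [3], [4], [5], [6], [7], [8], [9]
  1-simplices (27): (27 of them)
  2-simplices (18): [1,2,6], [1,2,8], [1,3,7], [1,3,9], [1,6,9], [1,7,8], [2,3,4], [2,3,5], [2,4,6], [2,5,8], [3,4,9], [3,5,7], [4,6,7], [4,7,8], [4,8,9], [5,6,7], [5,6,9], [5,8,9]

giving chain groups C_0 ≅ Z^9, C_1 ≅ Z^27, C_2 ≅ Z^18.

∂_1: C_1 → C_0 is given by ∂[p,q] = [q] − [p]. For instance
  ∂[1,8] = [8] − [1].
The resulting 9×27 matrix has rank 8, and its Smith normal form has invariant factors (1,1,1,1,1,1,1,1).

Boundary ∂_2: C_2 → C_1 maps a triangle to the signed sum of its edges. For instance
  ∂[4,7,8] = [7,8] − [4,8] + [4,7],
  ∂[2,3,4] = [3,4] − [2,4] + [2,3].
The 27×18 boundary matrix has rank 17 and Smith normal form diag(1,1,1,1,1,1,1,1,1,1,1,1,1,1,1,1,1).

Now H_k = ker ∂_k / im ∂_{k+1}, so:

  H_1: rank ker ∂_1 − rank ∂_2 = (27 − 8) − 17 = 2, and the invariant factors of ∂_2 are all 1, so H_1 = Z^2.

H_1 = Z^2.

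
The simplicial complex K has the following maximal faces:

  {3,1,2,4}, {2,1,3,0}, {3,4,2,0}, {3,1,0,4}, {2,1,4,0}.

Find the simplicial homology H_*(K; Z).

K has 5 vertices, 10 edges, 10 triangles, 5 3-simplices.
rank ∂_0 = 0, rank ∂_1 = 4 ⇒ b_0 = 5 − 0 − 4 = 1; all invariant factors of ∂_1 are 1 so no torsion. So H_0 = Z.
rank ∂_1 = 4, rank ∂_2 = 6 ⇒ b_1 = 10 − 4 − 6 = 0; all invariant factors of ∂_2 are 1 so no torsion. So H_1 = 0.
rank ∂_2 = 6, rank ∂_3 = 4 ⇒ b_2 = 10 − 6 − 4 = 0; all invariant factors of ∂_3 are 1 so no torsion. So H_2 = 0.
rank ∂_3 = 4, rank ∂_4 = 0 ⇒ b_3 = 5 − 4 − 0 = 1. So H_3 = Z.

H_0 = Z,  H_1 = 0,  H_2 = 0,  H_3 = Z.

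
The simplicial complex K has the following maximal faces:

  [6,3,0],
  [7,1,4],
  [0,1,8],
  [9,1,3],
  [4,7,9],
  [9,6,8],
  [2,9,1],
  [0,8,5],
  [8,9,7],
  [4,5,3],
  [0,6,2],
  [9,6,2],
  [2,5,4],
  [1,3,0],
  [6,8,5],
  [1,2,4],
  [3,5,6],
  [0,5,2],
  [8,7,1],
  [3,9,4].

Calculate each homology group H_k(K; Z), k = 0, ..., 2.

H_0 = Z,  H_1 = Z ⊕ Z/2Z,  H_2 = 0.

Fix the vertex order 0 < 1 < 2 < 3 < 4 < 5 < 6 < 7 < 8 < 9 and write every simplex with vertices in increasing order. Then dim K = 2 and the simplices of K are:

  0-simplices (10): [0], [1], [2], [3], [4], [5], [6], [7], [8], [9]
  1-simplices (30): (30 of them)
  2-simplices (20): (20 of them)

so the chain groups are C_0 ≅ Z^10, C_1 ≅ Z^30, C_2 ≅ Z^20.

∂_1: C_1 → C_0 is given by ∂[p,q] = [q] − [p].
As a 10×30 matrix over Z this has rank 9, with invariant factors (1,1,1,1,1,1,1,1,1).

∂_2: C_2 → C_1 sends each 2-simplex [p,q,r] to [q,r] − [p,r] + [p,q]. For instance
  ∂[2,4,5] = [4,5] − [2,5] + [2,4],
  ∂[3,4,5] = [4,5] − [3,5] + [3,4].
This gives a 30×20 integer matrix of rank 20; reducing to Smith normal form yields diagonal entries (1,1,1,1,1,1,1,1,1,1,1,1,1,1,1,1,1,1,1,2).

Reading off H_k = ker ∂_k / im ∂_{k+1}:

  H_0: rank C_0 − rank ∂_1 = 10 − 9 = 1, and the invariant factors of ∂_1 are all 1, so H_0 = Z.
  H_1: rank ker ∂_1 − rank ∂_2 = (30 − 9) − 20 = 1, and ∂_2 has invariant factor 2 > 1, so H_1 = Z ⊕ Z/2Z.
  H_2: rank ker ∂_2 − rank ∂_3 = (20 − 20) − 0 = 0, and there is no ∂_3, so H_2 = 0.

As a check, the Euler characteristic is 10 − 30 + 20 = 0, which agrees with 1 − 1 + 0 = 0.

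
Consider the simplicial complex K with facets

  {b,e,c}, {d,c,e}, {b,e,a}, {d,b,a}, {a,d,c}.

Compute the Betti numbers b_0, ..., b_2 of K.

b_0 = 1, b_1 = 1, b_2 = 0.

Fix the vertex order a < b < c < d < e and write every simplex with vertices in increasing order. Then dim K = 2 and the simplices of K are:

  0-simplices (5): a, b, c, d, e
  1-simplices (10): ab, ac, ad, ae, bc, bd, be, cd, ce, de
  2-simplices (5): abd, abe, acd, bce, cde

so the chain groups are C_0 ≅ Z^5, C_1 ≅ Z^10, C_2 ≅ Z^5.

Boundary ∂_1: C_1 → C_0 is given by ∂[p,q] = [q] − [p].
As a 5×10 matrix over Z this has rank 4, with invariant factors (1,1,1,1).

∂_2: C_2 → C_1 maps a triangle to the signed sum of its edges. For instance
  ∂cde = de − ce + cd,
  ∂abe = be − ae + ab.
The resulting 10×5 matrix has rank 5, and its Smith normal form has invariant factors (1,1,1,1,1).

Computing H_k = (kernel of ∂_k) / (image of ∂_{k+1}):

  H_0: rank C_0 − rank ∂_1 = 5 − 4 = 1, and the invariant factors of ∂_1 are all 1, so H_0 ≅ Z.
  H_1: rank ker ∂_1 − rank ∂_2 = (10 − 4) − 5 = 1, and the invariant factors of ∂_2 are all 1, so H_1 ≅ Z.
  H_2: rank ker ∂_2 − rank ∂_3 = (5 − 5) − 0 = 0, and there is no ∂_3, so H_2 ≅ 0.

Hence the Betti numbers are b_0 = 1, b_1 = 1, b_2 = 0.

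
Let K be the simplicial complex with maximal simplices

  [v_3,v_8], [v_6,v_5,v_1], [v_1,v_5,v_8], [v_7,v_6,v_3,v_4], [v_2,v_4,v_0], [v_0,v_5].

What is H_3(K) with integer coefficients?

K has 9 vertices, 16 edges, 7 triangles, 1 3-simplex.
rank ∂_3 = 1, rank ∂_4 = 0 ⇒ b_3 = 1 − 1 − 0 = 0. So H_3 = 0.

H_3 = 0.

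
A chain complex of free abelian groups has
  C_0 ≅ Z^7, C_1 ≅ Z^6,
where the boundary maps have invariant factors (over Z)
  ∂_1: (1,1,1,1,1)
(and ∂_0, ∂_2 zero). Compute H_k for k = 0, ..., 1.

H_0: b_0 = 7 − 0 − 5 = 2; torsion from ∂_1 factors > 1: none. So H_0 ≅ Z^2.
H_1: b_1 = 6 − 5 − 0 = 1; torsion from ∂_2 factors > 1: none. So H_1 ≅ Z.

H_0 ≅ Z^2,  H_1 ≅ Z.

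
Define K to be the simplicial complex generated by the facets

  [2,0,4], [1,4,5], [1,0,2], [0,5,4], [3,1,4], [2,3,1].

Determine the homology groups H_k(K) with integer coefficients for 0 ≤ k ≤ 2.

Take the total order 0 < 1 < 2 < 3 < 4 < 5 on the vertex set. Then K (dimension 2) consists of the simplices:

  0-simplices (6): [0], [1], [2], [3], [4], [5]
  1-simplices (12): [0,1], [0,2], [0,4], [0,5], [1,2], [1,3], [1,4], [1,5], [2,3], [2,4], [3,4], [4,5]
  2-simplices (6): [0,1,2], [0,2,4], [0,4,5], [1,2,3], [1,3,4], [1,4,5]

giving chain groups C_0 ≅ Z^6, C_1 ≅ Z^12, C_2 ≅ Z^6.

The boundary map ∂_1: C_1 → C_0 sends each edge [p,q] (with p < q) to q − p.
As a 6×12 matrix over Z this has rank 5, with invariant factors (1,1,1,1,1).

Boundary ∂_2: C_2 → C_1 sends each 2-simplex [p,q,r] to [q,r] − [p,r] + [p,q]. For instance
  ∂[1,4,5] = [4,5] − [1,5] + [1,4],
  ∂[1,2,3] = [2,3] − [1,3] + [1,2].
The resulting 12×6 matrix has rank 6, and its Smith normal form has invariant factors (1,1,1,1,1,1).

Reading off H_k = ker ∂_k / im ∂_{k+1}:

  H_0: rank C_0 − rank ∂_1 = 6 − 5 = 1, and the invariant factors of ∂_1 are all 1, so H_0 = Z.
  H_1: rank ker ∂_1 − rank ∂_2 = (12 − 5) − 6 = 1, and the invariant factors of ∂_2 are all 1, so H_1 = Z.
  H_2: rank ker ∂_2 − rank ∂_3 = (6 − 6) − 0 = 0, and there is no ∂_3, so H_2 = 0.

H_0 ≅ Z,  H_1 ≅ Z,  H_2 = 0.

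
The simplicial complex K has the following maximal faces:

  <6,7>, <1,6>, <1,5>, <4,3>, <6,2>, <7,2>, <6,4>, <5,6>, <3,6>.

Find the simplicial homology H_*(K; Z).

We work with the vertex ordering 1 < 2 < 3 < 4 < 5 < 6 < 7. The simplices of K, each written with vertices in increasing order, are:

  0-simplices (7): [1], [2], [3], [4], [5], [6], [7]
  1-simplices (9): [1,5], [1,6], [2,6], [2,7], [3,4], [3,6], [4,6], [5,6], [6,7]

giving chain groups C_0 ≅ Z^7, C_1 ≅ Z^9.

The boundary map ∂_1: C_1 → C_0 sends each edge [p,q] (with p < q) to q − p. For instance
  ∂[5,6] = [6] − [5].
As a 7×9 matrix over Z this has rank 6, with invariant factors (1,1,1,1,1,1).

From H_k ≅ ker(∂_k) / im(∂_{k+1}) we obtain:

  H_0: rank C_0 − rank ∂_1 = 7 − 6 = 1, and the invariant factors of ∂_1 are all 1, so H_0 = Z.
  H_1: rank ker ∂_1 − rank ∂_2 = (9 − 6) − 0 = 3, and there is no ∂_2, so H_1 = Z^3.

H_0 ≅ Z,  H_1 ≅ Z^3.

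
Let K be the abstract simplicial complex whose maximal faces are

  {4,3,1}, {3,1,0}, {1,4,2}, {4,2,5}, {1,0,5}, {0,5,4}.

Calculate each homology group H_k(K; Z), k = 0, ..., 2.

Take the total order 0 < 1 < 2 < 3 < 4 < 5 on the vertex set. Then K (dimension 2) consists of the simplices:

  0-simplices (6): [0], [1], [2], [3], [4], [5]
  1-simplices (12): [0,1], [0,3], [0,4], [0,5], [1,2], [1,3], [1,4], [1,5], [2,4], [2,5], [3,4], [4,5]
  2-simplices (6): [0,1,3], [0,1,5], [0,4,5], [1,2,4], [1,3,4], [2,4,5]

Hence C_0 ≅ Z^6, C_1 ≅ Z^12, C_2 ≅ Z^6.

The boundary map ∂_1: C_1 → C_0 maps an edge to its endpoints' difference, ∂[p,q] = q − p. For instance
  ∂[0,1] = [1] − [0].
As a 6×12 matrix over Z this has rank 5, with invariant factors (1,1,1,1,1).

Boundary ∂_2: C_2 → C_1 sends each 2-simplex [p,q,r] to [q,r] − [p,r] + [p,q]. For instance
  ∂[1,3,4] = [3,4] − [1,4] + [1,3],
  ∂[2,4,5] = [4,5] − [2,5] + [2,4].
The resulting 12×6 matrix has rank 6, and its Smith normal form has invariant factors (1,1,1,1,1,1).

Reading off H_k = ker ∂_k / im ∂_{k+1}:

  H_0: rank C_0 − rank ∂_1 = 6 − 5 = 1, and the invariant factors of ∂_1 are all 1, so H_0 ≅ Z.
  H_1: rank ker ∂_1 − rank ∂_2 = (12 − 5) − 6 = 1, and the invariant factors of ∂_2 are all 1, so H_1 ≅ Z.
  H_2: rank ker ∂_2 − rank ∂_3 = (6 − 6) − 0 = 0, and there is no ∂_3, so H_2 ≅ 0.

As a check, the Euler characteristic is 6 − 12 + 6 = 0, which agrees with 1 − 1 + 0 = 0.

H_0 ≅ Z,  H_1 ≅ Z,  H_2 = 0.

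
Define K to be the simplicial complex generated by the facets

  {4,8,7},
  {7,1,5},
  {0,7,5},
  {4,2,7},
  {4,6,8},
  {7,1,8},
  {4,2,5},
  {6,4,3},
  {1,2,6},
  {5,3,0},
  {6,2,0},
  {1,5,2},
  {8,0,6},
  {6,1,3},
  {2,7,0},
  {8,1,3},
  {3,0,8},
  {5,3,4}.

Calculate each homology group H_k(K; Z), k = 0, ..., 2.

H_0 ≅ Z,  H_1 ≅ Z × Z/2,  H_2 = 0.

Fix the vertex order 0 < 1 < 2 < 3 < 4 < 5 < 6 < 7 < 8 and write every simplex with vertices in increasing order. Then dim K = 2 and the simplices of K are:

  0-simplices (9): [0], [1], [2], [3], [4], [5], [6], [7], [8]
  1-simplices (27): (27 of them)
  2-simplices (18): [0,2,6], [0,2,7], [0,3,5], [0,3,8], [0,5,7], [0,6,8], [1,2,5], [1,2,6], [1,3,6], [1,3,8], [1,5,7], [1,7,8], [2,4,5], [2,4,7], [3,4,5], [3,4,6], [4,6,8], [4,7,8]

so the chain groups are C_0 ≅ Z^9, C_1 ≅ Z^27, C_2 ≅ Z^18.

∂_1: C_1 → C_0 maps an edge to its endpoints' difference, ∂[p,q] = q − p. For instance
  ∂[6,8] = [8] − [6].
This gives a 9×27 integer matrix of rank 8; reducing to Smith normal form yields diagonal entries (1,1,1,1,1,1,1,1).

The boundary map ∂_2: C_2 → C_1 maps a triangle to the signed sum of its edges. For instance
  ∂[0,3,8] = [3,8] − [0,8] + [0,3],
  ∂[0,6,8] = [6,8] − [0,8] + [0,6].
As a 27×18 matrix over Z this has rank 18, with invariant factors (1,1,1,1,1,1,1,1,1,1,1,1,1,1,1,1,1,2).

Reading off H_k = ker ∂_k / im ∂_{k+1}:

  H_0: rank C_0 − rank ∂_1 = 9 − 8 = 1, and the invariant factors of ∂_1 are all 1, so H_0 = Z.
  H_1: rank ker ∂_1 − rank ∂_2 = (27 − 8) − 18 = 1, and ∂_2 has invariant factor 2 > 1, so H_1 = Z × Z/2.
  H_2: rank ker ∂_2 − rank ∂_3 = (18 − 18) − 0 = 0, and there is no ∂_3, so H_2 = 0.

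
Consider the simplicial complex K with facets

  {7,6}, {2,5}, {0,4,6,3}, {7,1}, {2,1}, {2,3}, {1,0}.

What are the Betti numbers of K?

b_0 = 1, b_1 = 2, b_2 = 0, b_3 = 0.

K has 8 vertices, 12 edges, 4 triangles, 1 3-simplex.
rank ∂_0 = 0, rank ∂_1 = 7 ⇒ b_0 = 8 − 0 − 7 = 1; all invariant factors of ∂_1 are 1 so no torsion. So H_0 ≅ Z.
rank ∂_1 = 7, rank ∂_2 = 3 ⇒ b_1 = 12 − 7 − 3 = 2; all invariant factors of ∂_2 are 1 so no torsion. So H_1 ≅ Z^2.
rank ∂_2 = 3, rank ∂_3 = 1 ⇒ b_2 = 4 − 3 − 1 = 0; all invariant factors of ∂_3 are 1 so no torsion. So H_2 ≅ 0.
rank ∂_3 = 1, rank ∂_4 = 0 ⇒ b_3 = 1 − 1 − 0 = 0. So H_3 ≅ 0.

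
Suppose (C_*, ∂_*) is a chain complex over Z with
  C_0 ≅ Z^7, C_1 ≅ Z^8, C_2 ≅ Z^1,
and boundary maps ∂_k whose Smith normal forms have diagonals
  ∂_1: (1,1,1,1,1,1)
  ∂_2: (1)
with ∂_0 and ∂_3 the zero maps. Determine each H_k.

H_0: b_0 = 7 − 0 − 6 = 1; torsion from ∂_1 factors > 1: none. So H_0 ≅ Z.
H_1: b_1 = 8 − 6 − 1 = 1; torsion from ∂_2 factors > 1: none. So H_1 ≅ Z.
H_2: b_2 = 1 − 1 − 0 = 0; torsion from ∂_3 factors > 1: none. So H_2 ≅ 0.

H_0 ≅ Z,  H_1 ≅ Z,  H_2 = 0.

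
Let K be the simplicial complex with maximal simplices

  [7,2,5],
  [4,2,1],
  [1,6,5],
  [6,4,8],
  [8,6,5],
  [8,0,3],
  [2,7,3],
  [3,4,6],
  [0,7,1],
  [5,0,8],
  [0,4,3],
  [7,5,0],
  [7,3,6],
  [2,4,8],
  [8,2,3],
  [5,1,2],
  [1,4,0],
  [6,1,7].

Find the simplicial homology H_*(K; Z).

Fix the vertex order 0 < 1 < 2 < 3 < 4 < 5 < 6 < 7 < 8 and write every simplex with vertices in increasing order. Then dim K = 2 and the simplices of K are:

  0-simplices (9): [0], [1], [2], [3], [4], [5], [6], [7], [8]
  1-simplices (27): (27 of them)
  2-simplices (18): [0,1,4], [0,1,7], [0,3,4], [0,3,8], [0,5,7], [0,5,8], [1,2,4], [1,2,5], [1,5,6], [1,6,7], [2,3,7], [2,3,8], [2,4,8], [2,5,7], [3,4,6], [3,6,7], [4,6,8], [5,6,8]

giving chain groups C_0 ≅ Z^9, C_1 ≅ Z^27, C_2 ≅ Z^18.

The boundary map ∂_1: C_1 → C_0 sends each edge [p,q] (with p < q) to q − p. For instance
  ∂[0,3] = [3] − [0].
This gives a 9×27 integer matrix of rank 8; reducing to Smith normal form yields diagonal entries (1,1,1,1,1,1,1,1).

Boundary ∂_2: C_2 → C_1 sends each 2-simplex [p,q,r] to [q,r] − [p,r] + [p,q]. For instance
  ∂[0,1,7] = [1,7] − [0,7] + [0,1],
  ∂[0,5,7] = [5,7] − [0,7] + [0,5].
The 27×18 boundary matrix has rank 18 and Smith normal form diag(1,1,1,1,1,1,1,1,1,1,1,1,1,1,1,1,1,2).

Reading off H_k = ker ∂_k / im ∂_{k+1}:

  H_0: rank C_0 − rank ∂_1 = 9 − 8 = 1, and the invariant factors of ∂_1 are all 1, so H_0 ≅ Z.
  H_1: rank ker ∂_1 − rank ∂_2 = (27 − 8) − 18 = 1, and ∂_2 has invariant factor 2 > 1, so H_1 ≅ Z ⊕ Z/2.
  H_2: rank ker ∂_2 − rank ∂_3 = (18 − 18) − 0 = 0, and there is no ∂_3, so H_2 ≅ 0.

(K is a triangulation of the Klein bottle.)

H_0 ≅ Z,  H_1 ≅ Z ⊕ Z/2,  H_2 = 0.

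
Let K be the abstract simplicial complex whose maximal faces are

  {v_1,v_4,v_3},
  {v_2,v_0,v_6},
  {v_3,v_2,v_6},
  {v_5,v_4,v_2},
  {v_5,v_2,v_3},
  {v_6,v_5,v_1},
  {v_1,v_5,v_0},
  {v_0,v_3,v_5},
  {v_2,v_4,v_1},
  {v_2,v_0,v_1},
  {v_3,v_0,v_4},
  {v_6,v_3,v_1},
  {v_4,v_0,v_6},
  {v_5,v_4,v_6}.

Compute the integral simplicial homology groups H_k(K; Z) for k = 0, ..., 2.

H_0 ≅ Z,  H_1 ≅ Z^2,  H_2 ≅ Z.

Order the vertices as v_0 < v_1 < v_2 < v_3 < v_4 < v_5 < v_6. Listing each simplex with vertices in this order, K has dimension 2 with simplices:

  0-simplices (7): [v_0], [v_1], [v_2], [v_3], [v_4], [v_5], [v_6]
  1-simplices (21): (21 of them)
  2-simplices (14): (14 of them)

giving chain groups C_0 ≅ Z^7, C_1 ≅ Z^21, C_2 ≅ Z^14.

The boundary map ∂_1: C_1 → C_0 sends each edge [p,q] (with p < q) to q − p. For instance
  ∂[v_0,v_6] = [v_6] − [v_0].
The resulting 7×21 matrix has rank 6, and its Smith normal form has invariant factors (1,1,1,1,1,1).

The boundary map ∂_2: C_2 → C_1 sends each 2-simplex [p,q,r] to [q,r] − [p,r] + [p,q]. For instance
  ∂[v_1,v_2,v_4] = [v_2,v_4] − [v_1,v_4] + [v_1,v_2],
  ∂[v_0,v_4,v_6] = [v_4,v_6] − [v_0,v_6] + [v_0,v_4].
This gives a 21×14 integer matrix of rank 13; reducing to Smith normal form yields diagonal entries (1,1,1,1,1,1,1,1,1,1,1,1,1).

Now H_k = ker ∂_k / im ∂_{k+1}, so:

  H_0: rank C_0 − rank ∂_1 = 7 − 6 = 1, and the invariant factors of ∂_1 are all 1, so H_0 = Z.
  H_1: rank ker ∂_1 − rank ∂_2 = (21 − 6) − 13 = 2, and the invariant factors of ∂_2 are all 1, so H_1 = Z^2.
  H_2: rank ker ∂_2 − rank ∂_3 = (14 − 13) − 0 = 1, and there is no ∂_3, so H_2 = Z.

As a check, the Euler characteristic is 7 − 21 + 14 = 0, which agrees with 1 − 2 + 1 = 0.
(K is a triangulation of the torus T^2.)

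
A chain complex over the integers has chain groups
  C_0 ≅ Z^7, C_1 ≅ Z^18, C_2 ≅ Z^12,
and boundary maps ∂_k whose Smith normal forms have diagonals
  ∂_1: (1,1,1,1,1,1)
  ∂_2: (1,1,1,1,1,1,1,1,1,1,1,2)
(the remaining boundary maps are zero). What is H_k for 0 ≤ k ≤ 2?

H_0: b_0 = 7 − 0 − 6 = 1; torsion from ∂_1 factors > 1: none. So H_0 = Z.
H_1: b_1 = 18 − 6 − 12 = 0; torsion from ∂_2 factors > 1: [2]. So H_1 = Z/2.
H_2: b_2 = 12 − 12 − 0 = 0; torsion from ∂_3 factors > 1: none. So H_2 = 0.

H_0 = Z,  H_1 = Z/2,  H_2 = 0.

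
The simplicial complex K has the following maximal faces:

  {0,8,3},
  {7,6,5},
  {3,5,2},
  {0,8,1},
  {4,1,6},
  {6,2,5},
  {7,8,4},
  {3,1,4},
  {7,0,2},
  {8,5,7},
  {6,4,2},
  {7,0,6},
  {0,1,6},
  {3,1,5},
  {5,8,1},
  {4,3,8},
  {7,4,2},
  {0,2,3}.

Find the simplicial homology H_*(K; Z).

H_0 = Z,  H_1 = Z ⊕ Z_2,  H_2 = 0.

Order the vertices as 0 < 1 < 2 < 3 < 4 < 5 < 6 < 7 < 8. Listing each simplex with vertices in this order, K has dimension 2 with simplices:

  0-simplices (9): [0], [1], [2], [3], [4], [5], [6], [7], [8]
  1-simplices (27): (27 of them)
  2-simplices (18): [0,1,6], [0,1,8], [0,2,3], [0,2,7], [0,3,8], [0,6,7], [1,3,4], [1,3,5], [1,4,6], [1,5,8], [2,3,5], [2,4,6], [2,4,7], [2,5,6], [3,4,8], [4,7,8], [5,6,7], [5,7,8]

Hence C_0 ≅ Z^9, C_1 ≅ Z^27, C_2 ≅ Z^18.

∂_1: C_1 → C_0 sends each edge [p,q] (with p < q) to q − p.
This gives a 9×27 integer matrix of rank 8; reducing to Smith normal form yields diagonal entries (1,1,1,1,1,1,1,1).

∂_2: C_2 → C_1 acts by ∂[p,q,r] = [q,r] − [p,r] + [p,q]. For instance
  ∂[2,5,6] = [5,6] − [2,6] + [2,5],
  ∂[1,3,5] = [3,5] − [1,5] + [1,3].
The 27×18 boundary matrix has rank 18 and Smith normal form diag(1,1,1,1,1,1,1,1,1,1,1,1,1,1,1,1,1,2).

Reading off H_k = ker ∂_k / im ∂_{k+1}:

  H_0: rank C_0 − rank ∂_1 = 9 − 8 = 1, and the invariant factors of ∂_1 are all 1, so H_0 ≅ Z.
  H_1: rank ker ∂_1 − rank ∂_2 = (27 − 8) − 18 = 1, and ∂_2 has invariant factor 2 > 1, so H_1 ≅ Z ⊕ Z_2.
  H_2: rank ker ∂_2 − rank ∂_3 = (18 − 18) − 0 = 0, and there is no ∂_3, so H_2 ≅ 0.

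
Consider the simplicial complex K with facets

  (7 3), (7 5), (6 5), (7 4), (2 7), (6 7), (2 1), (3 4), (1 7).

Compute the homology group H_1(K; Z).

H_1 ≅ Z^3.

K has 7 vertices, 9 edges.
rank ∂_1 = 6, rank ∂_2 = 0 ⇒ b_1 = 9 − 6 − 0 = 3. So H_1 ≅ Z^3.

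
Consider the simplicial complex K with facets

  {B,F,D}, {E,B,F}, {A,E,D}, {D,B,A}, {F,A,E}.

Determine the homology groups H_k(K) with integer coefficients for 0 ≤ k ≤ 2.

Order the vertices as A < B < D < E < F. Listing each simplex with vertices in this order, K has dimension 2 with simplices:

  0-simplices (5): A, B, D, E, F
  1-simplices (10): AB, AD, AE, AF, BD, BE, BF, DE, DF, EF
  2-simplices (5): ABD, ADE, AEF, BDF, BEF

giving chain groups C_0 ≅ Z^5, C_1 ≅ Z^10, C_2 ≅ Z^5.

∂_1: C_1 → C_0 is given by ∂[p,q] = [q] − [p]. For instance
  ∂BF = F − B.
The resulting 5×10 matrix has rank 4, and its Smith normal form has invariant factors (1,1,1,1).

Boundary ∂_2: C_2 → C_1 maps a triangle to the signed sum of its edges. For instance
  ∂ADE = DE − AE + AD,
  ∂BEF = EF − BF + BE.
This gives a 10×5 integer matrix of rank 5; reducing to Smith normal form yields diagonal entries (1,1,1,1,1).

From H_k ≅ ker(∂_k) / im(∂_{k+1}) we obtain:

  H_0: rank C_0 − rank ∂_1 = 5 − 4 = 1, and the invariant factors of ∂_1 are all 1, so H_0 = Z.
  H_1: rank ker ∂_1 − rank ∂_2 = (10 − 4) − 5 = 1, and the invariant factors of ∂_2 are all 1, so H_1 = Z.
  H_2: rank ker ∂_2 − rank ∂_3 = (5 − 5) − 0 = 0, and there is no ∂_3, so H_2 = 0.

(K is a triangulation of the Möbius band.)

H_0 ≅ Z,  H_1 ≅ Z,  H_2 = 0.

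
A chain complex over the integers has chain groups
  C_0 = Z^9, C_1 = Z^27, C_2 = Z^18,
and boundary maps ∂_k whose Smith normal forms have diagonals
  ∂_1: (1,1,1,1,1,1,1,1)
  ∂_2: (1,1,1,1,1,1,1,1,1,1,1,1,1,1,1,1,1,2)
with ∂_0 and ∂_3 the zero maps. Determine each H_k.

H_0: b_0 = 9 − 0 − 8 = 1; torsion from ∂_1 factors > 1: none. So H_0 ≅ Z.
H_1: b_1 = 27 − 8 − 18 = 1; torsion from ∂_2 factors > 1: [2]. So H_1 ≅ Z ⊕ Z/2.
H_2: b_2 = 18 − 18 − 0 = 0; torsion from ∂_3 factors > 1: none. So H_2 ≅ 0.

H_0 ≅ Z,  H_1 ≅ Z ⊕ Z/2,  H_2 = 0.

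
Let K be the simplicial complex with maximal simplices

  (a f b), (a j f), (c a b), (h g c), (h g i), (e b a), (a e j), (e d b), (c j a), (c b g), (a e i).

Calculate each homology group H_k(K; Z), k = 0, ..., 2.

K has 10 vertices, 21 edges, 11 triangles.
rank ∂_0 = 0, rank ∂_1 = 9 ⇒ b_0 = 10 − 0 − 9 = 1; all invariant factors of ∂_1 are 1 so no torsion. So H_0 ≅ Z.
rank ∂_1 = 9, rank ∂_2 = 11 ⇒ b_1 = 21 − 9 − 11 = 1; all invariant factors of ∂_2 are 1 so no torsion. So H_1 ≅ Z.
rank ∂_2 = 11, rank ∂_3 = 0 ⇒ b_2 = 11 − 11 − 0 = 0. So H_2 ≅ 0.

H_0 = Z,  H_1 = Z,  H_2 = 0.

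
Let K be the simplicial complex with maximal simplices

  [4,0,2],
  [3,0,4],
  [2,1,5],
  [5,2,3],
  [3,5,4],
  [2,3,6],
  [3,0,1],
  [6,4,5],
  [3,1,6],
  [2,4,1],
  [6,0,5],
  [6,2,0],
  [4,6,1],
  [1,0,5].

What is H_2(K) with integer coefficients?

K has 7 vertices, 21 edges, 14 triangles.
rank ∂_2 = 13, rank ∂_3 = 0 ⇒ b_2 = 14 − 13 − 0 = 1. So H_2 ≅ Z.

H_2 = Z.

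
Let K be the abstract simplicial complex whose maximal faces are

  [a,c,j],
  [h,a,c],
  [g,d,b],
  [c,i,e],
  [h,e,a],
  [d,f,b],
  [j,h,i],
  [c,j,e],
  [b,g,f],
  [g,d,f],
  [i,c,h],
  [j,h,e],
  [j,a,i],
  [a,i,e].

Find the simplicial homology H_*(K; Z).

H_0 = Z^2,  H_1 = Z/2,  H_2 = Z.

K has 10 vertices, 21 edges, 14 triangles.
rank ∂_0 = 0, rank ∂_1 = 8 ⇒ b_0 = 10 − 0 − 8 = 2; all invariant factors of ∂_1 are 1 so no torsion. So H_0 = Z^2.
rank ∂_1 = 8, rank ∂_2 = 13 ⇒ b_1 = 21 − 8 − 13 = 0; ∂_2 has invariant factor(s) [2] giving torsion. So H_1 = Z/2.
rank ∂_2 = 13, rank ∂_3 = 0 ⇒ b_2 = 14 − 13 − 0 = 1. So H_2 = Z.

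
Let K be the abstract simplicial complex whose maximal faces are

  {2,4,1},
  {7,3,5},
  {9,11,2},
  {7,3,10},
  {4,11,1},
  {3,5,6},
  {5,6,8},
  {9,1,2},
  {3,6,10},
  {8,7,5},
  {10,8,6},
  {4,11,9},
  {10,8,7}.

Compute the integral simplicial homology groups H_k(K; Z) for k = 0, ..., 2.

H_0 = Z^2,  H_1 = Z,  H_2 = Z.

We work with the vertex ordering 1 < 2 < 3 < 4 < 5 < 6 < 7 < 8 < 9 < 10 < 11. The simplices of K, each written with vertices in increasing order, are:

  0-simplices (11): [1], [2], [3], [4], [5], [6], [7], [8], [9], [10], [11]
  1-simplices (22): [1,2], [1,4], [1,9], [1,11], [2,4], [2,9], [2,11], [3,5], [3,6], [3,7], [3,10], [4,9], [4,11], [5,6], [5,7], [5,8], [6,8], [6,10], [7,8], [7,10], [8,10], [9,11]
  2-simplices (13): [1,2,4], [1,2,9], [1,4,11], [2,9,11], [3,5,6], [3,5,7], [3,6,10], [3,7,10], [4,9,11], [5,6,8], [5,7,8], [6,8,10], [7,8,10]

giving chain groups C_0 ≅ Z^11, C_1 ≅ Z^22, C_2 ≅ Z^13.

The boundary map ∂_1: C_1 → C_0 sends each edge [p,q] (with p < q) to q − p. For instance
  ∂[6,10] = [10] − [6].
The 11×22 boundary matrix has rank 9 and Smith normal form diag(1,1,1,1,1,1,1,1,1).

Boundary ∂_2: C_2 → C_1 maps a triangle to the signed sum of its edges. For instance
  ∂[3,6,10] = [6,10] − [3,10] + [3,6],
  ∂[3,5,6] = [5,6] − [3,6] + [3,5].
As a 22×13 matrix over Z this has rank 12, with invariant factors (1,1,1,1,1,1,1,1,1,1,1,1).

Computing H_k = (kernel of ∂_k) / (image of ∂_{k+1}):

  H_0: rank C_0 − rank ∂_1 = 11 − 9 = 2, and the invariant factors of ∂_1 are all 1, so H_0 ≅ Z^2.
  H_1: rank ker ∂_1 − rank ∂_2 = (22 − 9) − 12 = 1, and the invariant factors of ∂_2 are all 1, so H_1 ≅ Z.
  H_2: rank ker ∂_2 − rank ∂_3 = (13 − 12) − 0 = 1, and there is no ∂_3, so H_2 ≅ Z.

As a check, the Euler characteristic is 11 − 22 + 13 = 2, which agrees with 2 − 1 + 1 = 2.
(K is a triangulation of the disjoint union of the Möbius band and the 2-sphere S^2.)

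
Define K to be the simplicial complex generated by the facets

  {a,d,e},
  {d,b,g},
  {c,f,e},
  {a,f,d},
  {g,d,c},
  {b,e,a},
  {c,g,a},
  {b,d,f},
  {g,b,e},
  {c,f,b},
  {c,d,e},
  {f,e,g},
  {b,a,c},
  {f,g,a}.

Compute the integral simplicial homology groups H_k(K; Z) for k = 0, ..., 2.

H_0 ≅ Z,  H_1 ≅ Z^2,  H_2 ≅ Z.

We work with the vertex ordering a < b < c < d < e < f < g. The simplices of K, each written with vertices in increasing order, are:

  0-simplices (7): a, b, c, d, e, f, g
  1-simplices (21): ab, ac, ad, ae, af, ag, bc, bd, be, bf, bg, cd, ce, cf, cg, de, df, dg, ef, eg, fg
  2-simplices (14): abc, abe, acg, ade, adf, afg, bcf, bdf, bdg, beg, cde, cdg, cef, efg

so the chain groups are C_0 ≅ Z^7, C_1 ≅ Z^21, C_2 ≅ Z^14.

∂_1: C_1 → C_0 is given by ∂[p,q] = [q] − [p].
The resulting 7×21 matrix has rank 6, and its Smith normal form has invariant factors (1,1,1,1,1,1).

∂_2: C_2 → C_1 sends each 2-simplex [p,q,r] to [q,r] − [p,r] + [p,q]. For instance
  ∂afg = fg − ag + af,
  ∂adf = df − af + ad.
As a 21×14 matrix over Z this has rank 13, with invariant factors (1,1,1,1,1,1,1,1,1,1,1,1,1).

Now H_k = ker ∂_k / im ∂_{k+1}, so:

  H_0: rank C_0 − rank ∂_1 = 7 − 6 = 1, and the invariant factors of ∂_1 are all 1, so H_0 = Z.
  H_1: rank ker ∂_1 − rank ∂_2 = (21 − 6) − 13 = 2, and the invariant factors of ∂_2 are all 1, so H_1 = Z^2.
  H_2: rank ker ∂_2 − rank ∂_3 = (14 − 13) − 0 = 1, and there is no ∂_3, so H_2 = Z.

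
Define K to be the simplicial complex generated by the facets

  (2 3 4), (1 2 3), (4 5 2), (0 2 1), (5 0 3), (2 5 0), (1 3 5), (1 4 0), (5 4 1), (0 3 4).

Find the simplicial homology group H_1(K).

K has 6 vertices, 15 edges, 10 triangles.
rank ∂_1 = 5, rank ∂_2 = 10 ⇒ b_1 = 15 − 5 − 10 = 0; ∂_2 has invariant factor(s) [2] giving torsion. So H_1 ≅ Z_2.

H_1 = Z_2.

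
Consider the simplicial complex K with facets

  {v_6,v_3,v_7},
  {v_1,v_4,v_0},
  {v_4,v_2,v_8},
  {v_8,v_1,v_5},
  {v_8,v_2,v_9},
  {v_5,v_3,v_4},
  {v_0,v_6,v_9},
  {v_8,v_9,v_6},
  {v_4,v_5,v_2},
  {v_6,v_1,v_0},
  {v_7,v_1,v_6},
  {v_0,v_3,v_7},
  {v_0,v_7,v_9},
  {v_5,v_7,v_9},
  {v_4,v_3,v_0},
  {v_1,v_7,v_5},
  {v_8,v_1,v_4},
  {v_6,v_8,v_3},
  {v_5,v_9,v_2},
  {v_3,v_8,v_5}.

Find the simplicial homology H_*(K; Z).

We work with the vertex ordering v_0 < v_1 < v_2 < v_3 < v_4 < v_5 < v_6 < v_7 < v_8 < v_9. The simplices of K, each written with vertices in increasing order, are:

  0-simplices (10): [v_0], [v_1], [v_2], [v_3], [v_4], [v_5], [v_6], [v_7], [v_8], [v_9]
  1-simplices (30): (30 of them)
  2-simplices (20): (20 of them)

so the chain groups are C_0 ≅ Z^10, C_1 ≅ Z^30, C_2 ≅ Z^20.

Boundary ∂_1: C_1 → C_0 is given by ∂[p,q] = [q] − [p]. For instance
  ∂[v_6,v_7] = [v_7] − [v_6].
This gives a 10×30 integer matrix of rank 9; reducing to Smith normal form yields diagonal entries (1,1,1,1,1,1,1,1,1).

∂_2: C_2 → C_1 acts by ∂[p,q,r] = [q,r] − [p,r] + [p,q]. For instance
  ∂[v_2,v_8,v_9] = [v_8,v_9] − [v_2,v_9] + [v_2,v_8],
  ∂[v_1,v_5,v_7] = [v_5,v_7] − [v_1,v_7] + [v_1,v_5].
As a 30×20 matrix over Z this has rank 20, with invariant factors (1,1,1,1,1,1,1,1,1,1,1,1,1,1,1,1,1,1,1,2).

Now H_k = ker ∂_k / im ∂_{k+1}, so:

  H_0: rank C_0 − rank ∂_1 = 10 − 9 = 1, and the invariant factors of ∂_1 are all 1, so H_0 = Z.
  H_1: rank ker ∂_1 − rank ∂_2 = (30 − 9) − 20 = 1, and ∂_2 has invariant factor 2 > 1, so H_1 = Z × Z/2.
  H_2: rank ker ∂_2 − rank ∂_3 = (20 − 20) − 0 = 0, and there is no ∂_3, so H_2 = 0.

(K is a triangulation of the Klein bottle.)

H_0 = Z,  H_1 = Z × Z/2,  H_2 = 0.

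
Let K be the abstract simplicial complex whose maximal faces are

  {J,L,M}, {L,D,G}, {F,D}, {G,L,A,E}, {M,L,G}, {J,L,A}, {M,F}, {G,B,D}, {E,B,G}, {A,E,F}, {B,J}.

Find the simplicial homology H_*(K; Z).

K has 9 vertices, 21 edges, 11 triangles, 1 3-simplex.
rank ∂_0 = 0, rank ∂_1 = 8 ⇒ b_0 = 9 − 0 − 8 = 1; all invariant factors of ∂_1 are 1 so no torsion. So H_0 ≅ Z.
rank ∂_1 = 8, rank ∂_2 = 10 ⇒ b_1 = 21 − 8 − 10 = 3; all invariant factors of ∂_2 are 1 so no torsion. So H_1 ≅ Z^3.
rank ∂_2 = 10, rank ∂_3 = 1 ⇒ b_2 = 11 − 10 − 1 = 0; all invariant factors of ∂_3 are 1 so no torsion. So H_2 ≅ 0.
rank ∂_3 = 1, rank ∂_4 = 0 ⇒ b_3 = 1 − 1 − 0 = 0. So H_3 ≅ 0.

H_0 = Z,  H_1 = Z^3,  H_2 = 0,  H_3 = 0.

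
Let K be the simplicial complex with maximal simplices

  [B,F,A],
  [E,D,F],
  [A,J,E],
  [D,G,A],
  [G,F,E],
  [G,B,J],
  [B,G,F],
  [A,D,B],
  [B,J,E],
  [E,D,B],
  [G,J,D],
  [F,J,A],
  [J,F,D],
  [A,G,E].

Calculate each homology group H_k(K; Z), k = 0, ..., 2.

Fix the vertex order A < B < D < E < F < G < J and write every simplex with vertices in increasing order. Then dim K = 2 and the simplices of K are:

  0-simplices (7): A, B, D, E, F, G, J
  1-simplices (21): AB, AD, AE, AF, AG, AJ, BD, BE, BF, BG, BJ, DE, DF, DG, DJ, EF, EG, EJ, FG, FJ, GJ
  2-simplices (14): ABD, ABF, ADG, AEG, AEJ, AFJ, BDE, BEJ, BFG, BGJ, DEF, DFJ, DGJ, EFG

so the chain groups are C_0 ≅ Z^7, C_1 ≅ Z^21, C_2 ≅ Z^14.

The boundary map ∂_1: C_1 → C_0 maps an edge to its endpoints' difference, ∂[p,q] = q − p. For instance
  ∂DF = F − D.
The 7×21 boundary matrix has rank 6 and Smith normal form diag(1,1,1,1,1,1).

∂_2: C_2 → C_1 acts by ∂[p,q,r] = [q,r] − [p,r] + [p,q]. For instance
  ∂BFG = FG − BG + BF,
  ∂ADG = DG − AG + AD.
This gives a 21×14 integer matrix of rank 13; reducing to Smith normal form yields diagonal entries (1,1,1,1,1,1,1,1,1,1,1,1,1).

From H_k ≅ ker(∂_k) / im(∂_{k+1}) we obtain:

  H_0: rank C_0 − rank ∂_1 = 7 − 6 = 1, and the invariant factors of ∂_1 are all 1, so H_0 ≅ Z.
  H_1: rank ker ∂_1 − rank ∂_2 = (21 − 6) − 13 = 2, and the invariant factors of ∂_2 are all 1, so H_1 ≅ Z^2.
  H_2: rank ker ∂_2 − rank ∂_3 = (14 − 13) − 0 = 1, and there is no ∂_3, so H_2 ≅ Z.

As a check, the Euler characteristic is 7 − 21 + 14 = 0, which agrees with 1 − 2 + 1 = 0.

H_0 = Z,  H_1 = Z^2,  H_2 = Z.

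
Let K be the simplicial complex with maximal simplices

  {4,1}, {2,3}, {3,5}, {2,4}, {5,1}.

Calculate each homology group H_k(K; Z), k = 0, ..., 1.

Take the total order 1 < 2 < 3 < 4 < 5 on the vertex set. Then K (dimension 1) consists of the simplices:

  0-simplices (5): [1], [2], [3], [4], [5]
  1-simplices (5): [1,4], [1,5], [2,3], [2,4], [3,5]

so the chain groups are C_0 ≅ Z^5, C_1 ≅ Z^5.

The boundary map ∂_1: C_1 → C_0 sends each edge [p,q] (with p < q) to q − p. For instance
  ∂[1,5] = [5] − [1].
This gives a 5×5 integer matrix of rank 4; reducing to Smith normal form yields diagonal entries (1,1,1,1).

Now H_k = ker ∂_k / im ∂_{k+1}, so:

  H_0: rank C_0 − rank ∂_1 = 5 − 4 = 1, and the invariant factors of ∂_1 are all 1, so H_0 = Z.
  H_1: rank ker ∂_1 − rank ∂_2 = (5 − 4) − 0 = 1, and there is no ∂_2, so H_1 = Z.

(K is a triangulation of the circle S^1.)

H_0 = Z,  H_1 = Z.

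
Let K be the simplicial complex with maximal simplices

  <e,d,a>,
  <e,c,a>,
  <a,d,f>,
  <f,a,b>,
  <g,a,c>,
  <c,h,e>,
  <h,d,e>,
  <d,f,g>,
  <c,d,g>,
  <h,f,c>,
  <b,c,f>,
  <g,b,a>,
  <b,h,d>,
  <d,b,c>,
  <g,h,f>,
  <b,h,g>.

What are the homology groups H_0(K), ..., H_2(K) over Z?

H_0 ≅ Z,  H_1 ≅ Z^2,  H_2 ≅ Z.

We work with the vertex ordering a < b < c < d < e < f < g < h. The simplices of K, each written with vertices in increasing order, are:

  0-simplices (8): a, b, c, d, e, f, g, h
  1-simplices (24): ab, ac, ad, ae, af, ag, bc, bd, bf, bg, bh, cd, ce, cf, cg, ch, de, df, dg, dh, eh, fg, fh, gh
  2-simplices (16): abf, abg, ace, acg, ade, adf, bcd, bcf, bdh, bgh, cdg, ceh, cfh, deh, dfg, fgh

giving chain groups C_0 ≅ Z^8, C_1 ≅ Z^24, C_2 ≅ Z^16.

∂_1: C_1 → C_0 maps an edge to its endpoints' difference, ∂[p,q] = q − p.
As a 8×24 matrix over Z this has rank 7, with invariant factors (1,1,1,1,1,1,1).

∂_2: C_2 → C_1 sends each 2-simplex [p,q,r] to [q,r] − [p,r] + [p,q]. For instance
  ∂ceh = eh − ch + ce,
  ∂bcd = cd − bd + bc.
The resulting 24×16 matrix has rank 15, and its Smith normal form has invariant factors (1,1,1,1,1,1,1,1,1,1,1,1,1,1,1).

Now H_k = ker ∂_k / im ∂_{k+1}, so:

  H_0: rank C_0 − rank ∂_1 = 8 − 7 = 1, and the invariant factors of ∂_1 are all 1, so H_0 = Z.
  H_1: rank ker ∂_1 − rank ∂_2 = (24 − 7) − 15 = 2, and the invariant factors of ∂_2 are all 1, so H_1 = Z^2.
  H_2: rank ker ∂_2 − rank ∂_3 = (16 − 15) − 0 = 1, and there is no ∂_3, so H_2 = Z.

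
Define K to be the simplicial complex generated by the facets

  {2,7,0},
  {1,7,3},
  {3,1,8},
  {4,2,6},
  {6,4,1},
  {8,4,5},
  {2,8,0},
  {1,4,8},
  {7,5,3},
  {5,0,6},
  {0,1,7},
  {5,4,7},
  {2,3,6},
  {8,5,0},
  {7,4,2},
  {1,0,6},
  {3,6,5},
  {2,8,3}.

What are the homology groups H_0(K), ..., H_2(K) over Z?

H_0 = Z,  H_1 = Z^2,  H_2 = Z.

K has 9 vertices, 27 edges, 18 triangles.
rank ∂_0 = 0, rank ∂_1 = 8 ⇒ b_0 = 9 − 0 − 8 = 1; all invariant factors of ∂_1 are 1 so no torsion. So H_0 = Z.
rank ∂_1 = 8, rank ∂_2 = 17 ⇒ b_1 = 27 − 8 − 17 = 2; all invariant factors of ∂_2 are 1 so no torsion. So H_1 = Z^2.
rank ∂_2 = 17, rank ∂_3 = 0 ⇒ b_2 = 18 − 17 − 0 = 1. So H_2 = Z.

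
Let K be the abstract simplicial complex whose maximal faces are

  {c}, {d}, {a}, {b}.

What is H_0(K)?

Fix the vertex order a < b < c < d and write every simplex with vertices in increasing order. Then dim K = 0 and the simplices of K are:

  0-simplices (4): a, b, c, d

so the chain groups are C_0 ≅ Z^4.

Now H_k = ker ∂_k / im ∂_{k+1}, so:

  H_0: rank C_0 − rank ∂_1 = 4 − 0 = 4, and there is no ∂_1, so H_0 ≅ Z^4.

H_0 ≅ Z^4.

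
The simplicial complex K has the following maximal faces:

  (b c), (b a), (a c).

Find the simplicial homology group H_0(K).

K has 3 vertices, 3 edges.
rank ∂_0 = 0, rank ∂_1 = 2 ⇒ b_0 = 3 − 0 − 2 = 1; all invariant factors of ∂_1 are 1 so no torsion. So H_0 = Z.

H_0 = Z.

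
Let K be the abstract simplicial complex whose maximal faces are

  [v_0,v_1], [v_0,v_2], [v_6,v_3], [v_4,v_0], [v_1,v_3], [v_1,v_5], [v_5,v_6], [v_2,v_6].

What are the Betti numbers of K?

b_0 = 1, b_1 = 2.

Take the total order v_0 < v_1 < v_2 < v_3 < v_4 < v_5 < v_6 on the vertex set. Then K (dimension 1) consists of the simplices:

  0-simplices (7): [v_0], [v_1], [v_2], [v_3], [v_4], [v_5], [v_6]
  1-simplices (8): [v_0,v_1], [v_0,v_2], [v_0,v_4], [v_1,v_3], [v_1,v_5], [v_2,v_6], [v_3,v_6], [v_5,v_6]

so the chain groups are C_0 ≅ Z^7, C_1 ≅ Z^8.

∂_1: C_1 → C_0 maps an edge to its endpoints' difference, ∂[p,q] = q − p. For instance
  ∂[v_1,v_5] = [v_5] − [v_1].
This gives a 7×8 integer matrix of rank 6; reducing to Smith normal form yields diagonal entries (1,1,1,1,1,1).

From H_k ≅ ker(∂_k) / im(∂_{k+1}) we obtain:

  H_0: rank C_0 − rank ∂_1 = 7 − 6 = 1, and the invariant factors of ∂_1 are all 1, so H_0 ≅ Z.
  H_1: rank ker ∂_1 − rank ∂_2 = (8 − 6) − 0 = 2, and there is no ∂_2, so H_1 ≅ Z^2.

Hence the Betti numbers are b_0 = 1, b_1 = 2.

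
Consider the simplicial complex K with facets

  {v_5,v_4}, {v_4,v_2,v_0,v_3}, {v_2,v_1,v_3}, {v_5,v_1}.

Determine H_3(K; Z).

H_3 = 0.

K has 6 vertices, 10 edges, 5 triangles, 1 3-simplex.
rank ∂_3 = 1, rank ∂_4 = 0 ⇒ b_3 = 1 − 1 − 0 = 0. So H_3 = 0.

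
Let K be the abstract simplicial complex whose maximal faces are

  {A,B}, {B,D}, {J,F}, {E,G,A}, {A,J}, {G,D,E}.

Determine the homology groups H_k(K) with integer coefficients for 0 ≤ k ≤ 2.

We work with the vertex ordering A < B < D < E < F < G < J. The simplices of K, each written with vertices in increasing order, are:

  0-simplices (7): A, B, D, E, F, G, J
  1-simplices (9): AB, AE, AG, AJ, BD, DE, DG, EG, FJ
  2-simplices (2): AEG, DEG

giving chain groups C_0 ≅ Z^7, C_1 ≅ Z^9, C_2 ≅ Z^2.

∂_1: C_1 → C_0 maps an edge to its endpoints' difference, ∂[p,q] = q − p. For instance
  ∂AG = G − A.
The 7×9 boundary matrix has rank 6 and Smith normal form diag(1,1,1,1,1,1).

∂_2: C_2 → C_1 sends each 2-simplex [p,q,r] to [q,r] − [p,r] + [p,q]. For instance
  ∂DEG = EG − DG + DE,
  ∂AEG = EG − AG + AE.
As a 9×2 matrix over Z this has rank 2, with invariant factors (1,1).

Now H_k = ker ∂_k / im ∂_{k+1}, so:

  H_0: rank C_0 − rank ∂_1 = 7 − 6 = 1, and the invariant factors of ∂_1 are all 1, so H_0 = Z.
  H_1: rank ker ∂_1 − rank ∂_2 = (9 − 6) − 2 = 1, and the invariant factors of ∂_2 are all 1, so H_1 = Z.
  H_2: rank ker ∂_2 − rank ∂_3 = (2 − 2) − 0 = 0, and there is no ∂_3, so H_2 = 0.

As a check, the Euler characteristic is 7 − 9 + 2 = 0, which agrees with 1 − 1 + 0 = 0.

H_0 = Z,  H_1 = Z,  H_2 = 0.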